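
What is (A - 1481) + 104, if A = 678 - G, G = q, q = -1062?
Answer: 363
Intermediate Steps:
G = -1062
A = 1740 (A = 678 - 1*(-1062) = 678 + 1062 = 1740)
(A - 1481) + 104 = (1740 - 1481) + 104 = 259 + 104 = 363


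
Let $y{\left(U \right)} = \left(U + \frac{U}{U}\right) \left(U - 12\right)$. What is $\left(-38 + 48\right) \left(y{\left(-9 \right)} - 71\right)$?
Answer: $970$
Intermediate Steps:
$y{\left(U \right)} = \left(1 + U\right) \left(-12 + U\right)$ ($y{\left(U \right)} = \left(U + 1\right) \left(U - 12\right) = \left(1 + U\right) \left(-12 + U\right)$)
$\left(-38 + 48\right) \left(y{\left(-9 \right)} - 71\right) = \left(-38 + 48\right) \left(\left(-12 + \left(-9\right)^{2} - -99\right) - 71\right) = 10 \left(\left(-12 + 81 + 99\right) - 71\right) = 10 \left(168 - 71\right) = 10 \cdot 97 = 970$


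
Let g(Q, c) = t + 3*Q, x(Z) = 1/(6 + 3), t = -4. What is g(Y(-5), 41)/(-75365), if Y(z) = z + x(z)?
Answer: 56/226095 ≈ 0.00024768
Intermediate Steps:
x(Z) = ⅑ (x(Z) = 1/9 = ⅑)
Y(z) = ⅑ + z (Y(z) = z + ⅑ = ⅑ + z)
g(Q, c) = -4 + 3*Q
g(Y(-5), 41)/(-75365) = (-4 + 3*(⅑ - 5))/(-75365) = (-4 + 3*(-44/9))*(-1/75365) = (-4 - 44/3)*(-1/75365) = -56/3*(-1/75365) = 56/226095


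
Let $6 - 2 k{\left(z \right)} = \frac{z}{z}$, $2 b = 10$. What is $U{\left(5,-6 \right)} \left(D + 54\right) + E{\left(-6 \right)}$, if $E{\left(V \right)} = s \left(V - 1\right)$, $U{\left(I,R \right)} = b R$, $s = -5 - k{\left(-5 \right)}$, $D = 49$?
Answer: $- \frac{6075}{2} \approx -3037.5$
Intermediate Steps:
$b = 5$ ($b = \frac{1}{2} \cdot 10 = 5$)
$k{\left(z \right)} = \frac{5}{2}$ ($k{\left(z \right)} = 3 - \frac{z \frac{1}{z}}{2} = 3 - \frac{1}{2} = \frac{5}{2}$)
$s = - \frac{15}{2}$ ($s = -5 - \frac{5}{2} = - \frac{15}{2} \approx -7.5$)
$U{\left(I,R \right)} = 5 R$
$E{\left(V \right)} = \frac{15}{2} - \frac{15 V}{2}$ ($E{\left(V \right)} = - \frac{15 \left(V - 1\right)}{2} = - \frac{15 \left(-1 + V\right)}{2} = \frac{15}{2} - \frac{15 V}{2}$)
$U{\left(5,-6 \right)} \left(D + 54\right) + E{\left(-6 \right)} = 5 \left(-6\right) \left(49 + 54\right) + \left(\frac{15}{2} - -45\right) = \left(-30\right) 103 + \left(\frac{15}{2} + 45\right) = -3090 + \frac{105}{2} = - \frac{6075}{2}$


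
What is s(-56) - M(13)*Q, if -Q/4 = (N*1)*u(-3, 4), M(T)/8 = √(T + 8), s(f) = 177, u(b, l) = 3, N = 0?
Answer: 177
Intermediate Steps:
M(T) = 8*√(8 + T) (M(T) = 8*√(T + 8) = 8*√(8 + T))
Q = 0 (Q = -4*0*1*3 = -0*3 = -4*0 = 0)
s(-56) - M(13)*Q = 177 - 8*√(8 + 13)*0 = 177 - 8*√21*0 = 177 - 1*0 = 177 + 0 = 177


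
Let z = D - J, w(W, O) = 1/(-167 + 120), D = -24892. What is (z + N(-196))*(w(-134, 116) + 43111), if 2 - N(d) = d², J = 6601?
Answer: -141646681912/47 ≈ -3.0138e+9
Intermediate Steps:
N(d) = 2 - d²
w(W, O) = -1/47 (w(W, O) = 1/(-47) = -1/47)
z = -31493 (z = -24892 - 1*6601 = -24892 - 6601 = -31493)
(z + N(-196))*(w(-134, 116) + 43111) = (-31493 + (2 - 1*(-196)²))*(-1/47 + 43111) = (-31493 + (2 - 1*38416))*(2026216/47) = (-31493 + (2 - 38416))*(2026216/47) = (-31493 - 38414)*(2026216/47) = -69907*2026216/47 = -141646681912/47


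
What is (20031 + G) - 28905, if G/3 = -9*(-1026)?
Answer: 18828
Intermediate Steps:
G = 27702 (G = 3*(-9*(-1026)) = 3*9234 = 27702)
(20031 + G) - 28905 = (20031 + 27702) - 28905 = 47733 - 28905 = 18828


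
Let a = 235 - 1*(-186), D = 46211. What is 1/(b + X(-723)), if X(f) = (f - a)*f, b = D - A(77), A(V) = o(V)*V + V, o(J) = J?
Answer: 1/867317 ≈ 1.1530e-6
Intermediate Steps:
A(V) = V + V² (A(V) = V*V + V = V² + V = V + V²)
a = 421 (a = 235 + 186 = 421)
b = 40205 (b = 46211 - 77*(1 + 77) = 46211 - 77*78 = 46211 - 1*6006 = 46211 - 6006 = 40205)
X(f) = f*(-421 + f) (X(f) = (f - 1*421)*f = (f - 421)*f = (-421 + f)*f = f*(-421 + f))
1/(b + X(-723)) = 1/(40205 - 723*(-421 - 723)) = 1/(40205 - 723*(-1144)) = 1/(40205 + 827112) = 1/867317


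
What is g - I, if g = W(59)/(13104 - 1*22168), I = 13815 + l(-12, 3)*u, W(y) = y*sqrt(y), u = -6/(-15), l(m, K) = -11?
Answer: -69053/5 - 59*sqrt(59)/9064 ≈ -13811.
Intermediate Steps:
u = 2/5 (u = -6*(-1/15) = 2/5 ≈ 0.40000)
W(y) = y**(3/2)
I = 69053/5 (I = 13815 - 11*2/5 = 13815 - 22/5 = 69053/5 ≈ 13811.)
g = -59*sqrt(59)/9064 (g = 59**(3/2)/(13104 - 1*22168) = (59*sqrt(59))/(13104 - 22168) = (59*sqrt(59))/(-9064) = (59*sqrt(59))*(-1/9064) = -59*sqrt(59)/9064 ≈ -0.049999)
g - I = -59*sqrt(59)/9064 - 1*69053/5 = -59*sqrt(59)/9064 - 69053/5 = -69053/5 - 59*sqrt(59)/9064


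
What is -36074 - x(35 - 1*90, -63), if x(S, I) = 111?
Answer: -36185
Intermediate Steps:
-36074 - x(35 - 1*90, -63) = -36074 - 1*111 = -36074 - 111 = -36185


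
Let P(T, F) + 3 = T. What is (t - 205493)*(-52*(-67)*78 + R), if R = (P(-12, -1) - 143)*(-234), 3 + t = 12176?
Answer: -59682523680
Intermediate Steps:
P(T, F) = -3 + T
t = 12173 (t = -3 + 12176 = 12173)
R = 36972 (R = ((-3 - 12) - 143)*(-234) = (-15 - 143)*(-234) = -158*(-234) = 36972)
(t - 205493)*(-52*(-67)*78 + R) = (12173 - 205493)*(-52*(-67)*78 + 36972) = -193320*(3484*78 + 36972) = -193320*(271752 + 36972) = -193320*308724 = -59682523680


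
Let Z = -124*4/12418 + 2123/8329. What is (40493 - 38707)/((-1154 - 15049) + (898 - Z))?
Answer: -982580459/8420271630 ≈ -0.11669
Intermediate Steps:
Z = 11116115/51714761 (Z = -496*1/12418 + 2123*(1/8329) = -248/6209 + 2123/8329 = 11116115/51714761 ≈ 0.21495)
(40493 - 38707)/((-1154 - 15049) + (898 - Z)) = (40493 - 38707)/((-1154 - 15049) + (898 - 1*11116115/51714761)) = 1786/(-16203 + (898 - 11116115/51714761)) = 1786/(-16203 + 46428739263/51714761) = 1786/(-791505533220/51714761) = 1786*(-51714761/791505533220) = -982580459/8420271630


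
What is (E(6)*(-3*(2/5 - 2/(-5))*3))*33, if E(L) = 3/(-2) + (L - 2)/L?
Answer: 198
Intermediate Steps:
E(L) = -3/2 + (-2 + L)/L (E(L) = 3*(-1/2) + (-2 + L)/L = -3/2 + (-2 + L)/L)
(E(6)*(-3*(2/5 - 2/(-5))*3))*33 = (((1/2)*(-4 - 1*6)/6)*(-3*(2/5 - 2/(-5))*3))*33 = (((1/2)*(1/6)*(-4 - 6))*(-3*(2*(1/5) - 2*(-1/5))*3))*33 = (((1/2)*(1/6)*(-10))*(-3*(2/5 + 2/5)*3))*33 = -5*(-3*4/5)*3/6*33 = -(-2)*3*33 = -5/6*(-36/5)*33 = 6*33 = 198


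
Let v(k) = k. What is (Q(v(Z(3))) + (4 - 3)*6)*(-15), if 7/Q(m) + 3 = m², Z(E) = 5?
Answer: -2085/22 ≈ -94.773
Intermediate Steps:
Q(m) = 7/(-3 + m²)
(Q(v(Z(3))) + (4 - 3)*6)*(-15) = (7/(-3 + 5²) + (4 - 3)*6)*(-15) = (7/(-3 + 25) + 1*6)*(-15) = (7/22 + 6)*(-15) = (139/22)*(-15) = -2085/22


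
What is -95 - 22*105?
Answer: -2405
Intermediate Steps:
-95 - 22*105 = -95 - 2310 = -2405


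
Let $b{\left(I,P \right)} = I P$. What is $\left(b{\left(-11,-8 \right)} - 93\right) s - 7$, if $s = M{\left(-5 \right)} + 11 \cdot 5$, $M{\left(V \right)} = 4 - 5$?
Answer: $-277$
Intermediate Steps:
$M{\left(V \right)} = -1$
$s = 54$ ($s = -1 + 11 \cdot 5 = -1 + 55 = 54$)
$\left(b{\left(-11,-8 \right)} - 93\right) s - 7 = \left(\left(-11\right) \left(-8\right) - 93\right) 54 - 7 = \left(88 - 93\right) 54 - 7 = \left(-5\right) 54 - 7 = -270 - 7 = -277$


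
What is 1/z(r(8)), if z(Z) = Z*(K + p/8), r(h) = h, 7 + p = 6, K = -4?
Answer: -1/33 ≈ -0.030303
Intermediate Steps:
p = -1 (p = -7 + 6 = -1)
z(Z) = -33*Z/8 (z(Z) = Z*(-4 - 1/8) = Z*(-33/8) = -33*Z/8)
1/z(r(8)) = 1/(-33/8*8) = 1/(-33) = -1/33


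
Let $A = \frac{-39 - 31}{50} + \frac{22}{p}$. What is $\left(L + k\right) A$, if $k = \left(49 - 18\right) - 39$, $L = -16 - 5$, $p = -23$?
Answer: $\frac{7859}{115} \approx 68.339$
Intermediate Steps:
$L = -21$
$k = -8$ ($k = 31 - 39 = -8$)
$A = - \frac{271}{115}$ ($A = \frac{-39 - 31}{50} + \frac{22}{-23} = \left(-39 - 31\right) \frac{1}{50} + 22 \left(- \frac{1}{23}\right) = \left(-70\right) \frac{1}{50} - \frac{22}{23} = - \frac{7}{5} - \frac{22}{23} = - \frac{271}{115} \approx -2.3565$)
$\left(L + k\right) A = \left(-21 - 8\right) \left(- \frac{271}{115}\right) = \left(-29\right) \left(- \frac{271}{115}\right) = \frac{7859}{115}$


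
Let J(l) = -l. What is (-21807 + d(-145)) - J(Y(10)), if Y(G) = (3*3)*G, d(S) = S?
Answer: -21862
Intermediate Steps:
Y(G) = 9*G
(-21807 + d(-145)) - J(Y(10)) = (-21807 - 145) - (-1)*9*10 = -21952 - (-1)*90 = -21952 - 1*(-90) = -21952 + 90 = -21862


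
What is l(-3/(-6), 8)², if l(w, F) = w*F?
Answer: 16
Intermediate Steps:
l(w, F) = F*w
l(-3/(-6), 8)² = (8*(-3/(-6)))² = (8*(-3*(-⅙)))² = (8*(½))² = 4² = 16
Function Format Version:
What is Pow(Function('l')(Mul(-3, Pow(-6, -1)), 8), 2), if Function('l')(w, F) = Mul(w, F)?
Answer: 16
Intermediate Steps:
Function('l')(w, F) = Mul(F, w)
Pow(Function('l')(Mul(-3, Pow(-6, -1)), 8), 2) = Pow(Mul(8, Mul(-3, Pow(-6, -1))), 2) = Pow(Mul(8, Mul(-3, Rational(-1, 6))), 2) = Pow(Mul(8, Rational(1, 2)), 2) = Pow(4, 2) = 16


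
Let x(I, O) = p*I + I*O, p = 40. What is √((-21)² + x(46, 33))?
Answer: √3799 ≈ 61.636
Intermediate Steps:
x(I, O) = 40*I + I*O
√((-21)² + x(46, 33)) = √((-21)² + 46*(40 + 33)) = √(441 + 46*73) = √(441 + 3358) = √3799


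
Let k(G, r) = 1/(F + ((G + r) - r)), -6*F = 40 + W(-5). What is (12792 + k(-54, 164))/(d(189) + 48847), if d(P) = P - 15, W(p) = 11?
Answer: 1598998/6127625 ≈ 0.26095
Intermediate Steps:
F = -17/2 (F = -(40 + 11)/6 = -⅙*51 = -17/2 ≈ -8.5000)
d(P) = -15 + P
k(G, r) = 1/(-17/2 + G) (k(G, r) = 1/(-17/2 + ((G + r) - r)) = 1/(-17/2 + G))
(12792 + k(-54, 164))/(d(189) + 48847) = (12792 + 2/(-17 + 2*(-54)))/((-15 + 189) + 48847) = (12792 + 2/(-17 - 108))/(174 + 48847) = (12792 + 2/(-125))/49021 = (12792 + 2*(-1/125))*(1/49021) = (12792 - 2/125)*(1/49021) = (1598998/125)*(1/49021) = 1598998/6127625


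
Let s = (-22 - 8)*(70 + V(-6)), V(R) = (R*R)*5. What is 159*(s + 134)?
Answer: -1171194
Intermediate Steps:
V(R) = 5*R² (V(R) = R²*5 = 5*R²)
s = -7500 (s = (-22 - 8)*(70 + 5*(-6)²) = -30*(70 + 5*36) = -30*(70 + 180) = -30*250 = -7500)
159*(s + 134) = 159*(-7500 + 134) = 159*(-7366) = -1171194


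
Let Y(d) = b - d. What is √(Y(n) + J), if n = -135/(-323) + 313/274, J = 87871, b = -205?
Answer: √686640841461986/88502 ≈ 296.08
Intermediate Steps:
n = 138089/88502 (n = -135*(-1/323) + 313*(1/274) = 135/323 + 313/274 = 138089/88502 ≈ 1.5603)
Y(d) = -205 - d
√(Y(n) + J) = √((-205 - 1*138089/88502) + 87871) = √((-205 - 138089/88502) + 87871) = √(-18280999/88502 + 87871) = √(7758478243/88502) = √686640841461986/88502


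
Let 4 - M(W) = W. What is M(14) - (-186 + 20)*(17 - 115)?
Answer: -16278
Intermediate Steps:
M(W) = 4 - W
M(14) - (-186 + 20)*(17 - 115) = (4 - 1*14) - (-186 + 20)*(17 - 115) = (4 - 14) - (-166)*(-98) = -10 - 1*16268 = -10 - 16268 = -16278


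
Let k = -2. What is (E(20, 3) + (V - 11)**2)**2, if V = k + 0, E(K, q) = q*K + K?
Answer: 62001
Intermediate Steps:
E(K, q) = K + K*q (E(K, q) = K*q + K = K + K*q)
V = -2 (V = -2 + 0 = -2)
(E(20, 3) + (V - 11)**2)**2 = (20*(1 + 3) + (-2 - 11)**2)**2 = (20*4 + (-13)**2)**2 = (80 + 169)**2 = 249**2 = 62001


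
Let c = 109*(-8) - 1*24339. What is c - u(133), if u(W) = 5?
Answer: -25216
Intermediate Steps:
c = -25211 (c = -872 - 24339 = -25211)
c - u(133) = -25211 - 1*5 = -25211 - 5 = -25216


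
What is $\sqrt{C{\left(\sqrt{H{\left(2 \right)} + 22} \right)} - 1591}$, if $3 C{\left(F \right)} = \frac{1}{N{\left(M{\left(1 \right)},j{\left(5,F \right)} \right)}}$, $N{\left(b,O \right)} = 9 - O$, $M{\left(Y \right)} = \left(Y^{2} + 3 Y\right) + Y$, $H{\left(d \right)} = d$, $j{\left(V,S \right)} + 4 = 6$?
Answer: $\frac{i \sqrt{701610}}{21} \approx 39.887 i$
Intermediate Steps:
$j{\left(V,S \right)} = 2$ ($j{\left(V,S \right)} = -4 + 6 = 2$)
$M{\left(Y \right)} = Y^{2} + 4 Y$
$C{\left(F \right)} = \frac{1}{21}$ ($C{\left(F \right)} = \frac{1}{3 \left(9 - 2\right)} = \frac{1}{3 \cdot 7} = \frac{1}{3} \cdot \frac{1}{7} = \frac{1}{21}$)
$\sqrt{C{\left(\sqrt{H{\left(2 \right)} + 22} \right)} - 1591} = \sqrt{\frac{1}{21} - 1591} = \sqrt{- \frac{33410}{21}} = \frac{i \sqrt{701610}}{21}$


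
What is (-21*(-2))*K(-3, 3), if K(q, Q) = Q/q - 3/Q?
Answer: -84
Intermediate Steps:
K(q, Q) = -3/Q + Q/q
(-21*(-2))*K(-3, 3) = (-21*(-2))*(-3/3 + 3/(-3)) = 42*(-3*⅓ + 3*(-⅓)) = 42*(-1 - 1) = 42*(-2) = -84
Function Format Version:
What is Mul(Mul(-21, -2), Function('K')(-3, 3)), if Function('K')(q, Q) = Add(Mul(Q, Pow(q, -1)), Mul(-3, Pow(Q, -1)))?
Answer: -84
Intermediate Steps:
Function('K')(q, Q) = Add(Mul(-3, Pow(Q, -1)), Mul(Q, Pow(q, -1)))
Mul(Mul(-21, -2), Function('K')(-3, 3)) = Mul(Mul(-21, -2), Add(Mul(-3, Pow(3, -1)), Mul(3, Pow(-3, -1)))) = Mul(42, Add(Mul(-3, Rational(1, 3)), Mul(3, Rational(-1, 3)))) = Mul(42, Add(-1, -1)) = Mul(42, -2) = -84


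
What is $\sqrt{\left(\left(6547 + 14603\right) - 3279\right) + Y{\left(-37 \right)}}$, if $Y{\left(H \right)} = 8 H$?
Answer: $5 \sqrt{703} \approx 132.57$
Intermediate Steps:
$\sqrt{\left(\left(6547 + 14603\right) - 3279\right) + Y{\left(-37 \right)}} = \sqrt{\left(\left(6547 + 14603\right) - 3279\right) + 8 \left(-37\right)} = \sqrt{\left(21150 - 3279\right) - 296} = \sqrt{17871 - 296} = \sqrt{17575} = 5 \sqrt{703}$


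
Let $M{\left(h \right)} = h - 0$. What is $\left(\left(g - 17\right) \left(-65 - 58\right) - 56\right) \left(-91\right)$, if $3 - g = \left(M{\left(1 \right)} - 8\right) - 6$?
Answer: $-6097$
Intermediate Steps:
$M{\left(h \right)} = h$ ($M{\left(h \right)} = h + 0 = h$)
$g = 16$ ($g = 3 - \left(\left(1 - 8\right) - 6\right) = 3 - \left(-7 - 6\right) = 3 - -13 = 3 + 13 = 16$)
$\left(\left(g - 17\right) \left(-65 - 58\right) - 56\right) \left(-91\right) = \left(\left(16 - 17\right) \left(-65 - 58\right) - 56\right) \left(-91\right) = \left(\left(-1\right) \left(-123\right) - 56\right) \left(-91\right) = \left(123 - 56\right) \left(-91\right) = 67 \left(-91\right) = -6097$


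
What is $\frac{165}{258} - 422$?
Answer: $- \frac{36237}{86} \approx -421.36$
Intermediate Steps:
$\frac{165}{258} - 422 = 165 \cdot \frac{1}{258} - 422 = \frac{55}{86} - 422 = - \frac{36237}{86}$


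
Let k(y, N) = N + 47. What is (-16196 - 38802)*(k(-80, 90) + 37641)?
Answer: -2077714444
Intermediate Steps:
k(y, N) = 47 + N
(-16196 - 38802)*(k(-80, 90) + 37641) = (-16196 - 38802)*((47 + 90) + 37641) = -54998*(137 + 37641) = -54998*37778 = -2077714444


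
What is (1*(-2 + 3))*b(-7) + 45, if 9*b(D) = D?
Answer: 398/9 ≈ 44.222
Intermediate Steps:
b(D) = D/9
(1*(-2 + 3))*b(-7) + 45 = (1*(-2 + 3))*((1/9)*(-7)) + 45 = (1*1)*(-7/9) + 45 = 1*(-7/9) + 45 = -7/9 + 45 = 398/9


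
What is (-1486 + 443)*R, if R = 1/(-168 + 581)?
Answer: -149/59 ≈ -2.5254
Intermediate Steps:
R = 1/413 ≈ 0.0024213
(-1486 + 443)*R = (-1486 + 443)*(1/413) = -1043*1/413 = -149/59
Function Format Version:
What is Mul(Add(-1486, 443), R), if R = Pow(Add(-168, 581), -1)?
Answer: Rational(-149, 59) ≈ -2.5254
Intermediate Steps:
R = Rational(1, 413) (R = Pow(413, -1) = Rational(1, 413) ≈ 0.0024213)
Mul(Add(-1486, 443), R) = Mul(Add(-1486, 443), Rational(1, 413)) = Mul(-1043, Rational(1, 413)) = Rational(-149, 59)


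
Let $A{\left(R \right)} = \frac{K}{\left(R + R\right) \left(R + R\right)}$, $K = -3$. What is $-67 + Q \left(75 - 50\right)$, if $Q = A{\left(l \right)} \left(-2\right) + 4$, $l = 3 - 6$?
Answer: $\frac{223}{6} \approx 37.167$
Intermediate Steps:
$l = -3$ ($l = 3 - 6 = -3$)
$A{\left(R \right)} = - \frac{3}{4 R^{2}}$ ($A{\left(R \right)} = - \frac{3}{\left(R + R\right) \left(R + R\right)} = - \frac{3}{2 R 2 R} = - \frac{3}{4 R^{2}}$)
$Q = \frac{25}{6}$ ($Q = - \frac{3}{4 \cdot 9} \left(-2\right) + 4 = \left(- \frac{3}{4}\right) \frac{1}{9} \left(-2\right) + 4 = \left(- \frac{1}{12}\right) \left(-2\right) + 4 = \frac{1}{6} + 4 = \frac{25}{6} \approx 4.1667$)
$-67 + Q \left(75 - 50\right) = -67 + \frac{25 \left(75 - 50\right)}{6} = -67 + \frac{25}{6} \cdot 25 = -67 + \frac{625}{6} = \frac{223}{6}$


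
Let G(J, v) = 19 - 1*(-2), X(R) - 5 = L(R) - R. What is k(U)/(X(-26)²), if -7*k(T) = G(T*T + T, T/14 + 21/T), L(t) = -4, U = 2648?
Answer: -1/243 ≈ -0.0041152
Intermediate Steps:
X(R) = 1 - R (X(R) = 5 + (-4 - R) = 1 - R)
G(J, v) = 21 (G(J, v) = 19 + 2 = 21)
k(T) = -3 (k(T) = -⅐*21 = -3)
k(U)/(X(-26)²) = -3/(1 - 1*(-26))² = -3/(1 + 26)² = -3/(27²) = -3/729 = -3*1/729 = -1/243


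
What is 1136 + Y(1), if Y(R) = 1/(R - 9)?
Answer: 9087/8 ≈ 1135.9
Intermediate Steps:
Y(R) = 1/(-9 + R)
1136 + Y(1) = 1136 + 1/(-9 + 1) = 1136 + 1/(-8) = 1136 - ⅛ = 9087/8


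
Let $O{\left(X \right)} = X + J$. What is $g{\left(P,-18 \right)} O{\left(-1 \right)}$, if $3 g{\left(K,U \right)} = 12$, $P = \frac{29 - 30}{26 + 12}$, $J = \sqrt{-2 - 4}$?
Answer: $-4 + 4 i \sqrt{6} \approx -4.0 + 9.798 i$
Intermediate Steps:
$J = i \sqrt{6}$ ($J = \sqrt{-6} = i \sqrt{6} \approx 2.4495 i$)
$P = - \frac{1}{38} \approx -0.026316$
$g{\left(K,U \right)} = 4$ ($g{\left(K,U \right)} = \frac{1}{3} \cdot 12 = 4$)
$O{\left(X \right)} = X + i \sqrt{6}$
$g{\left(P,-18 \right)} O{\left(-1 \right)} = 4 \left(-1 + i \sqrt{6}\right) = -4 + 4 i \sqrt{6}$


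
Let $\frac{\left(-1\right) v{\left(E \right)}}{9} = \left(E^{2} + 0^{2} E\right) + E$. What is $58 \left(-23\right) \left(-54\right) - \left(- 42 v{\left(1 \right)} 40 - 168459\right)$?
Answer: $210255$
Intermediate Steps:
$v{\left(E \right)} = - 9 E - 9 E^{2}$ ($v{\left(E \right)} = - 9 \left(\left(E^{2} + 0^{2} E\right) + E\right) = - 9 \left(\left(E^{2} + 0 E\right) + E\right) = - 9 \left(\left(E^{2} + 0\right) + E\right) = - 9 \left(E^{2} + E\right) = - 9 \left(E + E^{2}\right) = - 9 E - 9 E^{2}$)
$58 \left(-23\right) \left(-54\right) - \left(- 42 v{\left(1 \right)} 40 - 168459\right) = 58 \left(-23\right) \left(-54\right) - \left(- 42 \left(\left(-9\right) 1 \left(1 + 1\right)\right) 40 - 168459\right) = \left(-1334\right) \left(-54\right) - \left(- 42 \left(\left(-9\right) 1 \cdot 2\right) 40 - 168459\right) = 72036 - \left(\left(-42\right) \left(-18\right) 40 - 168459\right) = 72036 - \left(756 \cdot 40 - 168459\right) = 72036 - \left(30240 - 168459\right) = 72036 - -138219 = 72036 + 138219 = 210255$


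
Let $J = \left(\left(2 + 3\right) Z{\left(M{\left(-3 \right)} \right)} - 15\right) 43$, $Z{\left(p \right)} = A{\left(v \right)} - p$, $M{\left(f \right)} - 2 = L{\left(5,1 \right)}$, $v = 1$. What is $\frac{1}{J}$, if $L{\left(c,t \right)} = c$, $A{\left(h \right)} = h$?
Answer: $- \frac{1}{1935} \approx -0.0005168$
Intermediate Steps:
$M{\left(f \right)} = 7$ ($M{\left(f \right)} = 2 + 5 = 7$)
$Z{\left(p \right)} = 1 - p$
$J = -1935$ ($J = \left(\left(2 + 3\right) \left(1 - 7\right) - 15\right) 43 = \left(5 \left(1 - 7\right) - 15\right) 43 = \left(5 \left(-6\right) - 15\right) 43 = \left(-30 - 15\right) 43 = \left(-45\right) 43 = -1935$)
$\frac{1}{J} = \frac{1}{-1935} = - \frac{1}{1935}$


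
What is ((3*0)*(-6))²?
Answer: 0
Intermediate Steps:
((3*0)*(-6))² = (0*(-6))² = 0² = 0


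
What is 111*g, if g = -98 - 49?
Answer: -16317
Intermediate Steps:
g = -147
111*g = 111*(-147) = -16317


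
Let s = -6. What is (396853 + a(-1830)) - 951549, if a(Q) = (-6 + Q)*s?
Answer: -543680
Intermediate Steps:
a(Q) = 36 - 6*Q (a(Q) = (-6 + Q)*(-6) = 36 - 6*Q)
(396853 + a(-1830)) - 951549 = (396853 + (36 - 6*(-1830))) - 951549 = (396853 + (36 + 10980)) - 951549 = (396853 + 11016) - 951549 = 407869 - 951549 = -543680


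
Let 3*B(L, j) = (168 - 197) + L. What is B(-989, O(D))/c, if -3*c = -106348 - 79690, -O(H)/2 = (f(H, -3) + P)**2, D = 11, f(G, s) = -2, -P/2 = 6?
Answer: -509/93019 ≈ -0.0054720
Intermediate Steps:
P = -12 (P = -2*6 = -12)
O(H) = -392 (O(H) = -2*(-2 - 12)**2 = -2*(-14)**2 = -2*196 = -392)
c = 186038/3 (c = -(-106348 - 79690)/3 = -1/3*(-186038) = 186038/3 ≈ 62013.)
B(L, j) = -29/3 + L/3 (B(L, j) = ((168 - 197) + L)/3 = (-29 + L)/3 = -29/3 + L/3)
B(-989, O(D))/c = (-29/3 + (1/3)*(-989))/(186038/3) = (-29/3 - 989/3)*(3/186038) = -1018/3*3/186038 = -509/93019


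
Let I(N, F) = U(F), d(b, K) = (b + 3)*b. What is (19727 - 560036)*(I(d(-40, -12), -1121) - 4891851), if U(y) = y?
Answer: 2643716808348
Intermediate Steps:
d(b, K) = b*(3 + b) (d(b, K) = (3 + b)*b = b*(3 + b))
I(N, F) = F
(19727 - 560036)*(I(d(-40, -12), -1121) - 4891851) = (19727 - 560036)*(-1121 - 4891851) = -540309*(-4892972) = 2643716808348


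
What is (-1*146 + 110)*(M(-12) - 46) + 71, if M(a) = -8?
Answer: 2015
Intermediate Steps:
(-1*146 + 110)*(M(-12) - 46) + 71 = (-1*146 + 110)*(-8 - 46) + 71 = (-146 + 110)*(-54) + 71 = -36*(-54) + 71 = 1944 + 71 = 2015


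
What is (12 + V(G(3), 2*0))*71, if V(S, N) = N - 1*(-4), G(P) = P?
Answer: 1136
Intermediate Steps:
V(S, N) = 4 + N (V(S, N) = N + 4 = 4 + N)
(12 + V(G(3), 2*0))*71 = (12 + (4 + 2*0))*71 = (12 + (4 + 0))*71 = (12 + 4)*71 = 16*71 = 1136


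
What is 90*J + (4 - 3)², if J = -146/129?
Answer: -4337/43 ≈ -100.86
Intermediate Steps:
J = -146/129 (J = -146*1/129 = -146/129 ≈ -1.1318)
90*J + (4 - 3)² = 90*(-146/129) + (4 - 3)² = -4380/43 + 1² = -4380/43 + 1 = -4337/43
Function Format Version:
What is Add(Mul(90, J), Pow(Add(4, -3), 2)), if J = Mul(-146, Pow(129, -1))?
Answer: Rational(-4337, 43) ≈ -100.86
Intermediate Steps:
J = Rational(-146, 129) (J = Mul(-146, Rational(1, 129)) = Rational(-146, 129) ≈ -1.1318)
Add(Mul(90, J), Pow(Add(4, -3), 2)) = Add(Mul(90, Rational(-146, 129)), Pow(Add(4, -3), 2)) = Add(Rational(-4380, 43), Pow(1, 2)) = Add(Rational(-4380, 43), 1) = Rational(-4337, 43)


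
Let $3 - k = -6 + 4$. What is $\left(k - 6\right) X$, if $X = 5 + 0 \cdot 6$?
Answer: $-5$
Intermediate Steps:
$X = 5$ ($X = 5 + 0 = 5$)
$k = 5$ ($k = 3 - \left(-6 + 4\right) = 3 - -2 = 3 + 2 = 5$)
$\left(k - 6\right) X = \left(5 - 6\right) 5 = \left(-1\right) 5 = -5$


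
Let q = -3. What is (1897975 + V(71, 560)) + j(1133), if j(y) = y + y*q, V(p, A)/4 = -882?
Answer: 1892181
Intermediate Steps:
V(p, A) = -3528 (V(p, A) = 4*(-882) = -3528)
j(y) = -2*y (j(y) = y + y*(-3) = y - 3*y = -2*y)
(1897975 + V(71, 560)) + j(1133) = (1897975 - 3528) - 2*1133 = 1894447 - 2266 = 1892181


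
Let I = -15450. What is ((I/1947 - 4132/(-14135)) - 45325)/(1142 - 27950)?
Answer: 37805837587/22356933720 ≈ 1.6910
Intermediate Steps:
((I/1947 - 4132/(-14135)) - 45325)/(1142 - 27950) = ((-15450/1947 - 4132/(-14135)) - 45325)/(1142 - 27950) = ((-15450*1/1947 - 4132*(-1/14135)) - 45325)/(-26808) = ((-5150/649 + 4132/14135) - 45325)*(-1/26808) = (-6373962/833965 - 45325)*(-1/26808) = -37805837587/833965*(-1/26808) = 37805837587/22356933720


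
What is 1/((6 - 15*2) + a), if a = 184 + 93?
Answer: 1/253 ≈ 0.0039526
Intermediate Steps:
a = 277
1/((6 - 15*2) + a) = 1/((6 - 15*2) + 277) = 1/((6 - 30) + 277) = 1/(-24 + 277) = 1/253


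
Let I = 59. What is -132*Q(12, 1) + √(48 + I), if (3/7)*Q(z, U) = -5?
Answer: 1540 + √107 ≈ 1550.3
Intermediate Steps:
Q(z, U) = -35/3 (Q(z, U) = (7/3)*(-5) = -35/3)
-132*Q(12, 1) + √(48 + I) = -132*(-35/3) + √(48 + 59) = 1540 + √107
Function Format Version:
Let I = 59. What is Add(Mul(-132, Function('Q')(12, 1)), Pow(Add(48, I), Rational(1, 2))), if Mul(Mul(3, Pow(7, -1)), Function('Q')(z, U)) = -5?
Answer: Add(1540, Pow(107, Rational(1, 2))) ≈ 1550.3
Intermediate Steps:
Function('Q')(z, U) = Rational(-35, 3) (Function('Q')(z, U) = Mul(Rational(7, 3), -5) = Rational(-35, 3))
Add(Mul(-132, Function('Q')(12, 1)), Pow(Add(48, I), Rational(1, 2))) = Add(Mul(-132, Rational(-35, 3)), Pow(Add(48, 59), Rational(1, 2))) = Add(1540, Pow(107, Rational(1, 2)))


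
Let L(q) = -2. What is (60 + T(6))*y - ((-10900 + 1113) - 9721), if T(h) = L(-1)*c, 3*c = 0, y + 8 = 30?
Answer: 20828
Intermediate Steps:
y = 22 (y = -8 + 30 = 22)
c = 0 (c = (⅓)*0 = 0)
T(h) = 0 (T(h) = -2*0 = 0)
(60 + T(6))*y - ((-10900 + 1113) - 9721) = (60 + 0)*22 - ((-10900 + 1113) - 9721) = 60*22 - (-9787 - 9721) = 1320 - 1*(-19508) = 1320 + 19508 = 20828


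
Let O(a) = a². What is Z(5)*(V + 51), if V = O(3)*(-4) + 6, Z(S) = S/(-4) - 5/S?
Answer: -189/4 ≈ -47.250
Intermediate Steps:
Z(S) = -5/S - S/4 (Z(S) = S*(-¼) - 5/S = -S/4 - 5/S = -5/S - S/4)
V = -30 (V = 3²*(-4) + 6 = 9*(-4) + 6 = -36 + 6 = -30)
Z(5)*(V + 51) = (-5/5 - ¼*5)*(-30 + 51) = (-5*⅕ - 5/4)*21 = (-1 - 5/4)*21 = -9/4*21 = -189/4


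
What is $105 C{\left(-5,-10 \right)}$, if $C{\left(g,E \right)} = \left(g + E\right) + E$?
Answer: $-2625$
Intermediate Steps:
$C{\left(g,E \right)} = g + 2 E$ ($C{\left(g,E \right)} = \left(E + g\right) + E = g + 2 E$)
$105 C{\left(-5,-10 \right)} = 105 \left(-5 + 2 \left(-10\right)\right) = 105 \left(-5 - 20\right) = 105 \left(-25\right) = -2625$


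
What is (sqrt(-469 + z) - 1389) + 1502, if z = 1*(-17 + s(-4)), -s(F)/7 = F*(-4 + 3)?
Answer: 113 + I*sqrt(514) ≈ 113.0 + 22.672*I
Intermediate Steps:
s(F) = 7*F (s(F) = -7*F*(-4 + 3) = -7*F*(-1) = -(-7)*F = 7*F)
z = -45 (z = 1*(-17 + 7*(-4)) = 1*(-17 - 28) = 1*(-45) = -45)
(sqrt(-469 + z) - 1389) + 1502 = (sqrt(-469 - 45) - 1389) + 1502 = (sqrt(-514) - 1389) + 1502 = (I*sqrt(514) - 1389) + 1502 = (-1389 + I*sqrt(514)) + 1502 = 113 + I*sqrt(514)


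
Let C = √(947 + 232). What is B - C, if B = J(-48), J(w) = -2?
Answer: -2 - 3*√131 ≈ -36.337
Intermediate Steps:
B = -2
C = 3*√131 (C = √1179 = 3*√131 ≈ 34.337)
B - C = -2 - 3*√131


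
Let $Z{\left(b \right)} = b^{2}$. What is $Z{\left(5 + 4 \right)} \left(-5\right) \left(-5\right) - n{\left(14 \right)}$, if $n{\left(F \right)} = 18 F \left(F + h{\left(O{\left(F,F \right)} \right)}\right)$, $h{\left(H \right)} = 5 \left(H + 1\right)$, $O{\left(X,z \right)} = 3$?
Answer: $-6543$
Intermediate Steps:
$h{\left(H \right)} = 5 + 5 H$ ($h{\left(H \right)} = 5 \left(1 + H\right) = 5 + 5 H$)
$n{\left(F \right)} = 18 F \left(20 + F\right)$ ($n{\left(F \right)} = 18 F \left(F + \left(5 + 5 \cdot 3\right)\right) = 18 F \left(F + \left(5 + 15\right)\right) = 18 F \left(F + 20\right) = 18 F \left(20 + F\right)$)
$Z{\left(5 + 4 \right)} \left(-5\right) \left(-5\right) - n{\left(14 \right)} = \left(5 + 4\right)^{2} \left(-5\right) \left(-5\right) - 18 \cdot 14 \left(20 + 14\right) = 9^{2} \left(-5\right) \left(-5\right) - 18 \cdot 14 \cdot 34 = 81 \left(-5\right) \left(-5\right) - 8568 = \left(-405\right) \left(-5\right) - 8568 = 2025 - 8568 = -6543$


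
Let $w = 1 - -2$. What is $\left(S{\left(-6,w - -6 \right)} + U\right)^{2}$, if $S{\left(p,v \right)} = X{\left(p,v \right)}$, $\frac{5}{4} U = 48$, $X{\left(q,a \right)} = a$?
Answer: $\frac{56169}{25} \approx 2246.8$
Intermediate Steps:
$w = 3$ ($w = 1 + 2 = 3$)
$U = \frac{192}{5}$ ($U = \frac{4}{5} \cdot 48 = \frac{192}{5} \approx 38.4$)
$S{\left(p,v \right)} = v$
$\left(S{\left(-6,w - -6 \right)} + U\right)^{2} = \left(\left(3 - -6\right) + \frac{192}{5}\right)^{2} = \left(\left(3 + 6\right) + \frac{192}{5}\right)^{2} = \left(9 + \frac{192}{5}\right)^{2} = \left(\frac{237}{5}\right)^{2} = \frac{56169}{25}$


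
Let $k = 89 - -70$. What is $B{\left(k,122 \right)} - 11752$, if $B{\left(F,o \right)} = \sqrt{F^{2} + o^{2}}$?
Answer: $-11752 + \sqrt{40165} \approx -11552.0$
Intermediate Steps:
$k = 159$ ($k = 89 + 70 = 159$)
$B{\left(k,122 \right)} - 11752 = \sqrt{159^{2} + 122^{2}} - 11752 = \sqrt{25281 + 14884} - 11752 = \sqrt{40165} - 11752 = -11752 + \sqrt{40165}$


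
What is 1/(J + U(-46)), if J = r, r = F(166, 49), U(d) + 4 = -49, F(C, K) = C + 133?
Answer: 1/246 ≈ 0.0040650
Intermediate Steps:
F(C, K) = 133 + C
U(d) = -53 (U(d) = -4 - 49 = -53)
r = 299 (r = 133 + 166 = 299)
J = 299
1/(J + U(-46)) = 1/(299 - 53) = 1/246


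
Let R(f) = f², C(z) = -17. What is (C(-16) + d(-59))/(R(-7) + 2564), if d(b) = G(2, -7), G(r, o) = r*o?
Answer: -31/2613 ≈ -0.011864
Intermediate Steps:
G(r, o) = o*r
d(b) = -14 (d(b) = -7*2 = -14)
(C(-16) + d(-59))/(R(-7) + 2564) = (-17 - 14)/((-7)² + 2564) = -31/(49 + 2564) = -31/2613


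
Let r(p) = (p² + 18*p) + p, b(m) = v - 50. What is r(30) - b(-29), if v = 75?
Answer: 1445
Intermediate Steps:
b(m) = 25 (b(m) = 75 - 50 = 25)
r(p) = p² + 19*p
r(30) - b(-29) = 30*(19 + 30) - 1*25 = 30*49 - 25 = 1470 - 25 = 1445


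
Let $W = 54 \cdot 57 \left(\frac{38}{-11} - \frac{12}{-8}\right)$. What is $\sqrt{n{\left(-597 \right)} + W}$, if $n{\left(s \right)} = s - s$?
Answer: $\frac{9 i \sqrt{8987}}{11} \approx 77.563 i$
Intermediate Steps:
$n{\left(s \right)} = 0$
$W = - \frac{66177}{11}$ ($W = 3078 \left(38 \left(- \frac{1}{11}\right) - - \frac{3}{2}\right) = 3078 \left(- \frac{38}{11} + \frac{3}{2}\right) = 3078 \left(- \frac{43}{22}\right) = - \frac{66177}{11} \approx -6016.1$)
$\sqrt{n{\left(-597 \right)} + W} = \sqrt{0 - \frac{66177}{11}} = \sqrt{- \frac{66177}{11}} = \frac{9 i \sqrt{8987}}{11}$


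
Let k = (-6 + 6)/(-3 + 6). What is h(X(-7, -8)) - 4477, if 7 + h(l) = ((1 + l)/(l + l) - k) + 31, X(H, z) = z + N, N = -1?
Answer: -40073/9 ≈ -4452.6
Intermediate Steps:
X(H, z) = -1 + z (X(H, z) = z - 1 = -1 + z)
k = 0 (k = 0/3 = 0*(1/3) = 0)
h(l) = 24 + (1 + l)/(2*l) (h(l) = -7 + (((1 + l)/(l + l) - 1*0) + 31) = -7 + (((1 + l)/((2*l)) + 0) + 31) = -7 + (((1 + l)*(1/(2*l)) + 0) + 31) = -7 + (((1 + l)/(2*l) + 0) + 31) = -7 + ((1 + l)/(2*l) + 31) = -7 + (31 + (1 + l)/(2*l)) = 24 + (1 + l)/(2*l))
h(X(-7, -8)) - 4477 = (1 + 49*(-1 - 8))/(2*(-1 - 8)) - 4477 = (1/2)*(1 + 49*(-9))/(-9) - 4477 = (1/2)*(-1/9)*(1 - 441) - 4477 = (1/2)*(-1/9)*(-440) - 4477 = 220/9 - 4477 = -40073/9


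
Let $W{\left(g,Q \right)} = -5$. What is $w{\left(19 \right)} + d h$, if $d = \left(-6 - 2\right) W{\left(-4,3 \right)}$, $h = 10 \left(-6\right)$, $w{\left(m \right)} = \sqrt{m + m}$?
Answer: $-2400 + \sqrt{38} \approx -2393.8$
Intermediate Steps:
$w{\left(m \right)} = \sqrt{2} \sqrt{m}$ ($w{\left(m \right)} = \sqrt{2 m} = \sqrt{2} \sqrt{m}$)
$h = -60$
$d = 40$ ($d = \left(-6 - 2\right) \left(-5\right) = \left(-8\right) \left(-5\right) = 40$)
$w{\left(19 \right)} + d h = \sqrt{2} \sqrt{19} + 40 \left(-60\right) = \sqrt{38} - 2400 = -2400 + \sqrt{38}$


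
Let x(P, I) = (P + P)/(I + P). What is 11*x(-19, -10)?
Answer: 418/29 ≈ 14.414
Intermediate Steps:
x(P, I) = 2*P/(I + P) (x(P, I) = (2*P)/(I + P) = 2*P/(I + P))
11*x(-19, -10) = 11*(2*(-19)/(-10 - 19)) = 11*(2*(-19)/(-29)) = 11*(2*(-19)*(-1/29)) = 11*(38/29) = 418/29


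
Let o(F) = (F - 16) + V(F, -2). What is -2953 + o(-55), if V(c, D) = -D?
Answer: -3022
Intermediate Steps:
o(F) = -14 + F (o(F) = (F - 16) - 1*(-2) = (-16 + F) + 2 = -14 + F)
-2953 + o(-55) = -2953 + (-14 - 55) = -2953 - 69 = -3022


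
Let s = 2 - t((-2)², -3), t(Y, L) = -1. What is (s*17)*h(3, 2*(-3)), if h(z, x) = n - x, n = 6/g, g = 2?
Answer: 459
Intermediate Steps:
n = 3 (n = 6/2 = 6*(½) = 3)
h(z, x) = 3 - x
s = 3 (s = 2 - 1*(-1) = 2 + 1 = 3)
(s*17)*h(3, 2*(-3)) = (3*17)*(3 - 2*(-3)) = 51*(3 - 1*(-6)) = 51*(3 + 6) = 51*9 = 459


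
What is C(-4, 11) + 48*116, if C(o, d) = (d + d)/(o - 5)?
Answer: 50090/9 ≈ 5565.6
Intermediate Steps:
C(o, d) = 2*d/(-5 + o) (C(o, d) = (2*d)/(-5 + o) = 2*d/(-5 + o))
C(-4, 11) + 48*116 = 2*11/(-5 - 4) + 48*116 = 2*11/(-9) + 5568 = 2*11*(-⅑) + 5568 = -22/9 + 5568 = 50090/9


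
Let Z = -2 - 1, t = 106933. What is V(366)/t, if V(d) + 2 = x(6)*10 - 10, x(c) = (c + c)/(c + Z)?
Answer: 28/106933 ≈ 0.00026185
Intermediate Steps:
Z = -3
x(c) = 2*c/(-3 + c) (x(c) = (c + c)/(c - 3) = (2*c)/(-3 + c) = 2*c/(-3 + c))
V(d) = 28 (V(d) = -2 + ((2*6/(-3 + 6))*10 - 10) = -2 + ((2*6/3)*10 - 10) = -2 + ((2*6*(⅓))*10 - 10) = -2 + (4*10 - 10) = -2 + (40 - 10) = -2 + 30 = 28)
V(366)/t = 28/106933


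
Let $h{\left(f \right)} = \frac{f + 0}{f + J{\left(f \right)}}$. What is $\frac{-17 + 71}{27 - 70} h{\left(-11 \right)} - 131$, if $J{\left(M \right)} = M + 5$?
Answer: $- \frac{96355}{731} \approx -131.81$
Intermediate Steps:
$J{\left(M \right)} = 5 + M$
$h{\left(f \right)} = \frac{f}{5 + 2 f}$ ($h{\left(f \right)} = \frac{f + 0}{f + \left(5 + f\right)} = \frac{f}{5 + 2 f}$)
$\frac{-17 + 71}{27 - 70} h{\left(-11 \right)} - 131 = \frac{-17 + 71}{27 - 70} \left(- \frac{11}{5 + 2 \left(-11\right)}\right) - 131 = \frac{54}{-43} \left(- \frac{11}{5 - 22}\right) - 131 = 54 \left(- \frac{1}{43}\right) \left(- \frac{11}{-17}\right) - 131 = - \frac{54 \left(\left(-11\right) \left(- \frac{1}{17}\right)\right)}{43} - 131 = \left(- \frac{54}{43}\right) \frac{11}{17} - 131 = - \frac{594}{731} - 131 = - \frac{96355}{731}$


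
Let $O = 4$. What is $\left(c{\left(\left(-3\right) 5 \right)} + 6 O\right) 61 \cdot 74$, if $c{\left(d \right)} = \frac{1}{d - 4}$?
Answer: $\frac{2053870}{19} \approx 1.081 \cdot 10^{5}$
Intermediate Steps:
$c{\left(d \right)} = \frac{1}{-4 + d}$
$\left(c{\left(\left(-3\right) 5 \right)} + 6 O\right) 61 \cdot 74 = \left(\frac{1}{-4 - 15} + 6 \cdot 4\right) 61 \cdot 74 = \left(\frac{1}{-4 - 15} + 24\right) 61 \cdot 74 = \left(\frac{1}{-19} + 24\right) 61 \cdot 74 = \left(- \frac{1}{19} + 24\right) 61 \cdot 74 = \frac{455}{19} \cdot 61 \cdot 74 = \frac{27755}{19} \cdot 74 = \frac{2053870}{19}$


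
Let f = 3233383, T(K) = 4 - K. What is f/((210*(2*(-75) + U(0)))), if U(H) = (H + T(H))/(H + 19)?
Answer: -61434277/597660 ≈ -102.79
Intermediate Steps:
U(H) = 4/(19 + H) (U(H) = (H + (4 - H))/(H + 19) = 4/(19 + H))
f/((210*(2*(-75) + U(0)))) = 3233383/((210*(2*(-75) + 4/(19 + 0)))) = 3233383/((210*(-150 + 4/19))) = 3233383/((210*(-2846/19))) = 3233383/(-597660/19) = 3233383*(-19/597660) = -61434277/597660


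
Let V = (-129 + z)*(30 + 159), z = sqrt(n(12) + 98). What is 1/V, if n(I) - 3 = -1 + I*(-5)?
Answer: -43/1045863 - 2*sqrt(10)/3137589 ≈ -4.3130e-5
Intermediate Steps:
n(I) = 2 - 5*I (n(I) = 3 + (-1 + I*(-5)) = 3 + (-1 - 5*I) = 2 - 5*I)
z = 2*sqrt(10) (z = sqrt((2 - 5*12) + 98) = sqrt((2 - 60) + 98) = sqrt(-58 + 98) = sqrt(40) = 2*sqrt(10) ≈ 6.3246)
V = -24381 + 378*sqrt(10) (V = (-129 + 2*sqrt(10))*(30 + 159) = (-129 + 2*sqrt(10))*189 = -24381 + 378*sqrt(10) ≈ -23186.)
1/V = 1/(-24381 + 378*sqrt(10))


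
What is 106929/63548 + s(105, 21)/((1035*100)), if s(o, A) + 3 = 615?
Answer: 308501191/182700500 ≈ 1.6886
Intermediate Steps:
s(o, A) = 612 (s(o, A) = -3 + 615 = 612)
106929/63548 + s(105, 21)/((1035*100)) = 106929/63548 + 612/((1035*100)) = 106929*(1/63548) + 612/103500 = 106929/63548 + 612*(1/103500) = 106929/63548 + 17/2875 = 308501191/182700500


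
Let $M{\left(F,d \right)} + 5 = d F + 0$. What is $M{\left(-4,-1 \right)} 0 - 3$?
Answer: $-3$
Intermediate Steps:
$M{\left(F,d \right)} = -5 + F d$ ($M{\left(F,d \right)} = -5 + \left(d F + 0\right) = -5 + \left(F d + 0\right) = -5 + F d$)
$M{\left(-4,-1 \right)} 0 - 3 = \left(-5 - -4\right) 0 - 3 = \left(-5 + 4\right) 0 - 3 = \left(-1\right) 0 - 3 = 0 - 3 = -3$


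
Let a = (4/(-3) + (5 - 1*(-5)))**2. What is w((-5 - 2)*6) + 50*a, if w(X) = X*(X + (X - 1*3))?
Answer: 66686/9 ≈ 7409.6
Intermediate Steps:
a = 676/9 (a = (4*(-1/3) + (5 + 5))**2 = (-4/3 + 10)**2 = (26/3)**2 = 676/9 ≈ 75.111)
w(X) = X*(-3 + 2*X) (w(X) = X*(X + (X - 3)) = X*(X + (-3 + X)) = X*(-3 + 2*X))
w((-5 - 2)*6) + 50*a = ((-5 - 2)*6)*(-3 + 2*((-5 - 2)*6)) + 50*(676/9) = (-7*6)*(-3 + 2*(-7*6)) + 33800/9 = -42*(-3 + 2*(-42)) + 33800/9 = -42*(-3 - 84) + 33800/9 = -42*(-87) + 33800/9 = 3654 + 33800/9 = 66686/9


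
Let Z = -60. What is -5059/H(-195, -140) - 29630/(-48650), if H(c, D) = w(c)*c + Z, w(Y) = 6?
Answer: 1130261/239358 ≈ 4.7221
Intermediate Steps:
H(c, D) = -60 + 6*c (H(c, D) = 6*c - 60 = -60 + 6*c)
-5059/H(-195, -140) - 29630/(-48650) = -5059/(-60 + 6*(-195)) - 29630/(-48650) = -5059/(-60 - 1170) - 29630*(-1/48650) = -5059/(-1230) + 2963/4865 = -5059*(-1/1230) + 2963/4865 = 5059/1230 + 2963/4865 = 1130261/239358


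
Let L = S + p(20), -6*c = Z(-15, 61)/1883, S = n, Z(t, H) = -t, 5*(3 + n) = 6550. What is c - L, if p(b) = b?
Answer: -4997487/3766 ≈ -1327.0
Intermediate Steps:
n = 1307 (n = -3 + (⅕)*6550 = -3 + 1310 = 1307)
S = 1307
c = -5/3766 (c = -(-1*(-15))/(6*1883) = -5/(2*1883) = -⅙*15/1883 = -5/3766 ≈ -0.0013277)
L = 1327 (L = 1307 + 20 = 1327)
c - L = -5/3766 - 1*1327 = -5/3766 - 1327 = -4997487/3766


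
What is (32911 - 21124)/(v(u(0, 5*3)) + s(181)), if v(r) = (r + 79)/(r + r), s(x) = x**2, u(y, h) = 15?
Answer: 176805/491462 ≈ 0.35975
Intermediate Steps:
v(r) = (79 + r)/(2*r) (v(r) = (79 + r)/((2*r)) = (79 + r)*(1/(2*r)) = (79 + r)/(2*r))
(32911 - 21124)/(v(u(0, 5*3)) + s(181)) = (32911 - 21124)/((1/2)*(79 + 15)/15 + 181**2) = 11787/((1/2)*(1/15)*94 + 32761) = 11787/(47/15 + 32761) = 11787/(491462/15) = 11787*(15/491462) = 176805/491462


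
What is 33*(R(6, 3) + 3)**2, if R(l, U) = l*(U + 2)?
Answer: 35937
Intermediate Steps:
R(l, U) = l*(2 + U)
33*(R(6, 3) + 3)**2 = 33*(6*(2 + 3) + 3)**2 = 33*(6*5 + 3)**2 = 33*(30 + 3)**2 = 33*33**2 = 33*1089 = 35937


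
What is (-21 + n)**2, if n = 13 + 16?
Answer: 64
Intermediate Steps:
n = 29
(-21 + n)**2 = (-21 + 29)**2 = 8**2 = 64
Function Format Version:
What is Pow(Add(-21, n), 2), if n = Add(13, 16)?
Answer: 64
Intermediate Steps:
n = 29
Pow(Add(-21, n), 2) = Pow(Add(-21, 29), 2) = Pow(8, 2) = 64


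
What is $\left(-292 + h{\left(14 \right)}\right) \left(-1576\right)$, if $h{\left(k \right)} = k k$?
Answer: $151296$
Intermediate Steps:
$h{\left(k \right)} = k^{2}$
$\left(-292 + h{\left(14 \right)}\right) \left(-1576\right) = \left(-292 + 14^{2}\right) \left(-1576\right) = \left(-292 + 196\right) \left(-1576\right) = \left(-96\right) \left(-1576\right) = 151296$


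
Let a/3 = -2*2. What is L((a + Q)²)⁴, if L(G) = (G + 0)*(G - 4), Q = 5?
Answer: 23639287100625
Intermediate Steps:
a = -12 (a = 3*(-2*2) = 3*(-4) = -12)
L(G) = G*(-4 + G)
L((a + Q)²)⁴ = ((-12 + 5)²*(-4 + (-12 + 5)²))⁴ = ((-7)²*(-4 + (-7)²))⁴ = (49*(-4 + 49))⁴ = (49*45)⁴ = 2205⁴ = 23639287100625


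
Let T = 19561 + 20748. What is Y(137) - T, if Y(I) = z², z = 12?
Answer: -40165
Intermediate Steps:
T = 40309
Y(I) = 144 (Y(I) = 12² = 144)
Y(137) - T = 144 - 1*40309 = 144 - 40309 = -40165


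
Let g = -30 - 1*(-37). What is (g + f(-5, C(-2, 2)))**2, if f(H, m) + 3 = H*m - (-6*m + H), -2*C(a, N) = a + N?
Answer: 81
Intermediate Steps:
C(a, N) = -N/2 - a/2 (C(a, N) = -(a + N)/2 = -(N + a)/2 = -N/2 - a/2)
f(H, m) = -3 - H + 6*m + H*m (f(H, m) = -3 + (H*m - (-6*m + H)) = -3 + (H*m - (H - 6*m)) = -3 + (H*m + (-H + 6*m)) = -3 + (-H + 6*m + H*m) = -3 - H + 6*m + H*m)
g = 7 (g = -30 + 37 = 7)
(g + f(-5, C(-2, 2)))**2 = (7 + (-3 - 1*(-5) + 6*(-1/2*2 - 1/2*(-2)) - 5*(-1/2*2 - 1/2*(-2))))**2 = (7 + (-3 + 5 + 6*(-1 + 1) - 5*(-1 + 1)))**2 = (7 + (-3 + 5 + 6*0 - 5*0))**2 = (7 + (-3 + 5 + 0 + 0))**2 = (7 + 2)**2 = 9**2 = 81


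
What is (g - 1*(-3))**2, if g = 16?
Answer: 361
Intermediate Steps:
(g - 1*(-3))**2 = (16 - 1*(-3))**2 = (16 + 3)**2 = 19**2 = 361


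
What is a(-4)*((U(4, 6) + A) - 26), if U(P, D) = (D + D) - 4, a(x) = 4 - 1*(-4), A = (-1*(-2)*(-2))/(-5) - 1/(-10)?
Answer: -684/5 ≈ -136.80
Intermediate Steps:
A = 9/10 (A = (2*(-2))*(-⅕) - 1*(-⅒) = -4*(-⅕) + ⅒ = ⅘ + ⅒ = 9/10 ≈ 0.90000)
a(x) = 8 (a(x) = 4 + 4 = 8)
U(P, D) = -4 + 2*D (U(P, D) = 2*D - 4 = -4 + 2*D)
a(-4)*((U(4, 6) + A) - 26) = 8*(((-4 + 2*6) + 9/10) - 26) = 8*(((-4 + 12) + 9/10) - 26) = 8*((8 + 9/10) - 26) = 8*(89/10 - 26) = 8*(-171/10) = -684/5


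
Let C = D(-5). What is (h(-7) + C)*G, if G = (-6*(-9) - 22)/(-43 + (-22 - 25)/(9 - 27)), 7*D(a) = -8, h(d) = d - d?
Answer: 4608/5089 ≈ 0.90548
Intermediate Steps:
h(d) = 0
D(a) = -8/7 (D(a) = (1/7)*(-8) = -8/7)
C = -8/7 ≈ -1.1429
G = -576/727 (G = (54 - 22)/(-43 - 47/(-18)) = 32/(-43 - 47*(-1/18)) = 32/(-43 + 47/18) = 32/(-727/18) = 32*(-18/727) = -576/727 ≈ -0.79230)
(h(-7) + C)*G = (0 - 8/7)*(-576/727) = -8/7*(-576/727) = 4608/5089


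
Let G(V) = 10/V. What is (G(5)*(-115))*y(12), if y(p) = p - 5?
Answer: -1610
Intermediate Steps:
y(p) = -5 + p
(G(5)*(-115))*y(12) = ((10/5)*(-115))*(-5 + 12) = ((10*(⅕))*(-115))*7 = (2*(-115))*7 = -230*7 = -1610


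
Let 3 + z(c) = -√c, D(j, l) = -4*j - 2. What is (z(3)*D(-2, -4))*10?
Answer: -180 - 60*√3 ≈ -283.92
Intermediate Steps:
D(j, l) = -2 - 4*j
z(c) = -3 - √c
(z(3)*D(-2, -4))*10 = ((-3 - √3)*(-2 - 4*(-2)))*10 = ((-3 - √3)*(-2 + 8))*10 = ((-3 - √3)*6)*10 = (-18 - 6*√3)*10 = -180 - 60*√3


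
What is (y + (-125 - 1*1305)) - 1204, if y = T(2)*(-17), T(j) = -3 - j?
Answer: -2549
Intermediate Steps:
y = 85 (y = (-3 - 1*2)*(-17) = (-3 - 2)*(-17) = -5*(-17) = 85)
(y + (-125 - 1*1305)) - 1204 = (85 + (-125 - 1*1305)) - 1204 = (85 + (-125 - 1305)) - 1204 = (85 - 1430) - 1204 = -1345 - 1204 = -2549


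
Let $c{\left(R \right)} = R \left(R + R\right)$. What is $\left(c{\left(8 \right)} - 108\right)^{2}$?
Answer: $400$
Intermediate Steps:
$c{\left(R \right)} = 2 R^{2}$ ($c{\left(R \right)} = R 2 R = 2 R^{2}$)
$\left(c{\left(8 \right)} - 108\right)^{2} = \left(2 \cdot 8^{2} - 108\right)^{2} = \left(2 \cdot 64 - 108\right)^{2} = \left(128 - 108\right)^{2} = 20^{2} = 400$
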